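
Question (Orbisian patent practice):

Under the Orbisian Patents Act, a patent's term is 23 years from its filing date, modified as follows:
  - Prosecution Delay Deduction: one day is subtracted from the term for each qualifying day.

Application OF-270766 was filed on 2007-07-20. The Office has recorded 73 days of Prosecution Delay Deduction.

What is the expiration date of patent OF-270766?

2030-05-08

Base term: filing date + 23 years → 20 July 2030.
Prosecution Delay Deduction: −73 days → 8 May 2030.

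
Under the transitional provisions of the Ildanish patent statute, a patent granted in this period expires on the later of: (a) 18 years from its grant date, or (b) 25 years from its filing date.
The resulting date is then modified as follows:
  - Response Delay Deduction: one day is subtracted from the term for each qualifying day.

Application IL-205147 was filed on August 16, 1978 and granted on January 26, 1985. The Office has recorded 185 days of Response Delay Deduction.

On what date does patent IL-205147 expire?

2003-02-12

(a) grant + 18 years → 26 January 2003.
(b) filing + 25 years → 16 August 2003.
Later of the two: 16 August 2003.
Response Delay Deduction: −185 days → 12 February 2003.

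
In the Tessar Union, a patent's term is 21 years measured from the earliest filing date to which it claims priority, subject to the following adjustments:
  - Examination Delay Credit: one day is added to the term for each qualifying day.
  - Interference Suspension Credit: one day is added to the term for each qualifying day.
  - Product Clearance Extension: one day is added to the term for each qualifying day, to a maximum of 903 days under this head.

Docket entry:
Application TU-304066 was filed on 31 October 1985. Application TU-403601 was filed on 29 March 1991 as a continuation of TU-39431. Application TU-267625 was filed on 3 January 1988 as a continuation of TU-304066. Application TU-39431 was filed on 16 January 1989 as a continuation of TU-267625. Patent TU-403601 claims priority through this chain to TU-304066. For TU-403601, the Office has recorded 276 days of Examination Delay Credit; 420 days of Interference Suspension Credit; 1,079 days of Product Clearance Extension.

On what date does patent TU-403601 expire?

Earliest priority filing: 31 October 1985.
Base term: 31 October 1985 + 21 years → 31 October 2006.
Examination Delay Credit: +276 days → 3 August 2007.
Interference Suspension Credit: +420 days → 26 September 2008.
Product Clearance Extension: 1079 days claimed exceeds the 903-day cap, so +903 days → 18 March 2011.

2011-03-18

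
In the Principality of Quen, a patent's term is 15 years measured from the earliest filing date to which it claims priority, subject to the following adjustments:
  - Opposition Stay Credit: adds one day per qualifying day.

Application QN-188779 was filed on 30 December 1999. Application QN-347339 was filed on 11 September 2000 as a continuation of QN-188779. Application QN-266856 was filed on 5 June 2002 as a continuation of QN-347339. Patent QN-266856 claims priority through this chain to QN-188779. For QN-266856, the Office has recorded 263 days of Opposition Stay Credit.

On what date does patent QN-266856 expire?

Earliest priority filing: 30 December 1999.
Base term: 30 December 1999 + 15 years → 30 December 2014.
Opposition Stay Credit: +263 days → 19 September 2015.

September 19, 2015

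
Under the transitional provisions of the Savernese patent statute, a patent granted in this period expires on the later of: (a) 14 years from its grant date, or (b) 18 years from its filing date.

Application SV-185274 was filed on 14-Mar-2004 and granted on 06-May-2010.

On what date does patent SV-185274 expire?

(a) grant + 14 years → 6 May 2024.
(b) filing + 18 years → 14 March 2022.
Later of the two: 6 May 2024.

2024-05-06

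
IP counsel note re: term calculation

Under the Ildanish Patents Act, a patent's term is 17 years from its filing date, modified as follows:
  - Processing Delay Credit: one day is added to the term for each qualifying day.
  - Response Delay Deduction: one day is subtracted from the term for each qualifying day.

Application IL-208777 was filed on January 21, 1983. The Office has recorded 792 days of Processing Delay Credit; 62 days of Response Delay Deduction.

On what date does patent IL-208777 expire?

2002-01-20

Base term: filing date + 17 years → 21 January 2000.
Processing Delay Credit: +792 days → 23 March 2002.
Response Delay Deduction: −62 days → 20 January 2002.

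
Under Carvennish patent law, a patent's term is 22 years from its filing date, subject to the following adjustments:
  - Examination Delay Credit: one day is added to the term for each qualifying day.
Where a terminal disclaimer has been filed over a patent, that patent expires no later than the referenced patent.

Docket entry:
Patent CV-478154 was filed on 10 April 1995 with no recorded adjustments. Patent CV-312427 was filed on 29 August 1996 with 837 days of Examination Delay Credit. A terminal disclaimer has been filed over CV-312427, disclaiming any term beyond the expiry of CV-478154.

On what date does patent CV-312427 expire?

Natural term of CV-312427:
  Base: filing + 22 years → 29 August 2018.
  Examination Delay Credit: +837 days → 13 December 2020.
Expiry of referenced patent CV-478154:
  Base: filing + 22 years → 10 April 2017.
Terminal disclaimer: CV-312427 expires on the earlier of 13 December 2020 and 10 April 2017.

April 10, 2017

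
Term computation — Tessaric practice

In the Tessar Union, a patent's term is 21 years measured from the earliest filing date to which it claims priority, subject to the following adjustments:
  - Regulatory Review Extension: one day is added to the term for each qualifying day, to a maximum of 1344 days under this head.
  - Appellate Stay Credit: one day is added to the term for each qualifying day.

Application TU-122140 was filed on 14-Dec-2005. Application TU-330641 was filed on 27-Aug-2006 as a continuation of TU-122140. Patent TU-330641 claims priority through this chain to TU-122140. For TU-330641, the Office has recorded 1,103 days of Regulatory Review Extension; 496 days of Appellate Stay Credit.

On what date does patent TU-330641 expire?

2031-05-01

Earliest priority filing: 14 December 2005.
Base term: 14 December 2005 + 21 years → 14 December 2026.
Regulatory Review Extension: 1103 days (within the 1344-day cap) → +1103 days → 21 December 2029.
Appellate Stay Credit: +496 days → 1 May 2031.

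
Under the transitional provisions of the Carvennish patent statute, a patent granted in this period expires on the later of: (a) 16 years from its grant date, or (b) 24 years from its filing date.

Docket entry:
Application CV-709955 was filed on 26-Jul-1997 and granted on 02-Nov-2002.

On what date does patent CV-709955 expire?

2021-07-26

(a) grant + 16 years → 2 November 2018.
(b) filing + 24 years → 26 July 2021.
Later of the two: 26 July 2021.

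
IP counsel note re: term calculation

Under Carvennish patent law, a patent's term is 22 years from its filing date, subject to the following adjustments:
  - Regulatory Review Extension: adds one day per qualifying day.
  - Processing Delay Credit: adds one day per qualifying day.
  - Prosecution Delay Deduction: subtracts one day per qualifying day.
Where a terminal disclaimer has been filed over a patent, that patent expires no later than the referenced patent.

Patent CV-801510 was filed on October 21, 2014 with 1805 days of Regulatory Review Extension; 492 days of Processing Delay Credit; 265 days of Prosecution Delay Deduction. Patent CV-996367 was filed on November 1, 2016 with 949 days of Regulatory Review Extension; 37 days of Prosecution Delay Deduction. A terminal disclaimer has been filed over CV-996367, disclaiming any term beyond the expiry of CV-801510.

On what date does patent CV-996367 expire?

Natural term of CV-996367:
  Base: filing + 22 years → 1 November 2038.
  Regulatory Review Extension: +949 days → 7 June 2041.
  Prosecution Delay Deduction: −37 days → 1 May 2041.
Expiry of referenced patent CV-801510:
  Base: filing + 22 years → 21 October 2036.
  Regulatory Review Extension: +1805 days → 30 September 2041.
  Processing Delay Credit: +492 days → 4 February 2043.
  Prosecution Delay Deduction: −265 days → 15 May 2042.
Terminal disclaimer: CV-996367 expires on the earlier of 1 May 2041 and 15 May 2042.

2041-05-01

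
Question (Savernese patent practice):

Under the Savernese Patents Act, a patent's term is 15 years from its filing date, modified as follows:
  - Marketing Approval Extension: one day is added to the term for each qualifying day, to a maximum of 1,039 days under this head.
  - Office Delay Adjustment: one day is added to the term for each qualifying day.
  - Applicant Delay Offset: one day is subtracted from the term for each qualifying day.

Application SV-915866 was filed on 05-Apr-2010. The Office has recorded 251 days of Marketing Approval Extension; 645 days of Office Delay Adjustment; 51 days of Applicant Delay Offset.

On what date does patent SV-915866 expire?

Base term: filing date + 15 years → 5 April 2025.
Marketing Approval Extension: 251 days (within the 1039-day cap) → +251 days → 12 December 2025.
Office Delay Adjustment: +645 days → 18 September 2027.
Applicant Delay Offset: −51 days → 29 July 2027.

2027-07-29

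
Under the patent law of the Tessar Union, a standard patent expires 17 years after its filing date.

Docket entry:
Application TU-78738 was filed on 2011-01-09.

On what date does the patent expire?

Filing date + 17 years → 9 January 2028.

2028-01-09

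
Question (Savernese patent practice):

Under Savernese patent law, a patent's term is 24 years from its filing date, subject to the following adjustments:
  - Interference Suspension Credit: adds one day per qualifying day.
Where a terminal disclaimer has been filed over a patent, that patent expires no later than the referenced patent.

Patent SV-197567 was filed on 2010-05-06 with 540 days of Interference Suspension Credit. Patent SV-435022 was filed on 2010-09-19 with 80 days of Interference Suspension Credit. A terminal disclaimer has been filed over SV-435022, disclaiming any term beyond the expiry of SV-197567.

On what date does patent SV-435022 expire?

December 8, 2034

Natural term of SV-435022:
  Base: filing + 24 years → 19 September 2034.
  Interference Suspension Credit: +80 days → 8 December 2034.
Expiry of referenced patent SV-197567:
  Base: filing + 24 years → 6 May 2034.
  Interference Suspension Credit: +540 days → 28 October 2035.
Terminal disclaimer: SV-435022 expires on the earlier of 8 December 2034 and 28 October 2035.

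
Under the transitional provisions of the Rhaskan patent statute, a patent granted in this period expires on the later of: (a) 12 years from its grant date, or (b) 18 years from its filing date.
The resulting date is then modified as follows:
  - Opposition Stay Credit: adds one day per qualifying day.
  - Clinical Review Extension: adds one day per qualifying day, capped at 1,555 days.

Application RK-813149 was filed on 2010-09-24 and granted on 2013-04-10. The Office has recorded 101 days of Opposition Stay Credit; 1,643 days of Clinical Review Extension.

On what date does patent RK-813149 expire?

April 7, 2033

(a) grant + 12 years → 10 April 2025.
(b) filing + 18 years → 24 September 2028.
Later of the two: 24 September 2028.
Opposition Stay Credit: +101 days → 3 January 2029.
Clinical Review Extension: 1643 days claimed exceeds the 1555-day cap, so +1555 days → 7 April 2033.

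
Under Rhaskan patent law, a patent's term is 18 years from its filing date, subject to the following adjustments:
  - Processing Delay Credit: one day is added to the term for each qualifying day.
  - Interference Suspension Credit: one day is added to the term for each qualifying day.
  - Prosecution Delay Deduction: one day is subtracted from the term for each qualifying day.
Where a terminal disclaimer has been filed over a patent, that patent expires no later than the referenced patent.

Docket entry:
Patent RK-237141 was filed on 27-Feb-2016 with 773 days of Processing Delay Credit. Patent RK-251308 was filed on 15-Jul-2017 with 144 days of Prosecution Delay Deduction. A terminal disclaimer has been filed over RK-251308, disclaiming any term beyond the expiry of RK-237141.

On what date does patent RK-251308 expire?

February 21, 2035

Natural term of RK-251308:
  Base: filing + 18 years → 15 July 2035.
  Prosecution Delay Deduction: −144 days → 21 February 2035.
Expiry of referenced patent RK-237141:
  Base: filing + 18 years → 27 February 2034.
  Processing Delay Credit: +773 days → 10 April 2036.
Terminal disclaimer: RK-251308 expires on the earlier of 21 February 2035 and 10 April 2036.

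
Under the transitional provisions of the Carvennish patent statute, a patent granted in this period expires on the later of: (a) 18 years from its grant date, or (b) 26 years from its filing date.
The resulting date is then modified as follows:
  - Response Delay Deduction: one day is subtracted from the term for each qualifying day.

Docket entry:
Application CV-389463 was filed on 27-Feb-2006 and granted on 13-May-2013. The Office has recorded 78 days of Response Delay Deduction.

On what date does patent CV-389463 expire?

2031-12-11

(a) grant + 18 years → 13 May 2031.
(b) filing + 26 years → 27 February 2032.
Later of the two: 27 February 2032.
Response Delay Deduction: −78 days → 11 December 2031.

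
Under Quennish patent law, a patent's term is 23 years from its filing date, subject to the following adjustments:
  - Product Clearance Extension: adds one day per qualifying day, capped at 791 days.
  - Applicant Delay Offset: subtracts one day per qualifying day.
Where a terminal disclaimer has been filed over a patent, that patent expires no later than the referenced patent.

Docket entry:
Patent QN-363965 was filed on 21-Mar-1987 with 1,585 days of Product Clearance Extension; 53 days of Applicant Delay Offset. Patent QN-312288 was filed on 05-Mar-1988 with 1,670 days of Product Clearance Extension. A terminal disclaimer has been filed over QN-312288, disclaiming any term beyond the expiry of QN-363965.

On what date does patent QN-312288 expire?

March 28, 2012

Natural term of QN-312288:
  Base: filing + 23 years → 5 March 2011.
  Product Clearance Extension: 1670 days claimed exceeds the 791-day cap, so +791 days → 4 May 2013.
Expiry of referenced patent QN-363965:
  Base: filing + 23 years → 21 March 2010.
  Product Clearance Extension: 1585 days claimed exceeds the 791-day cap, so +791 days → 20 May 2012.
  Applicant Delay Offset: −53 days → 28 March 2012.
Terminal disclaimer: QN-312288 expires on the earlier of 4 May 2013 and 28 March 2012.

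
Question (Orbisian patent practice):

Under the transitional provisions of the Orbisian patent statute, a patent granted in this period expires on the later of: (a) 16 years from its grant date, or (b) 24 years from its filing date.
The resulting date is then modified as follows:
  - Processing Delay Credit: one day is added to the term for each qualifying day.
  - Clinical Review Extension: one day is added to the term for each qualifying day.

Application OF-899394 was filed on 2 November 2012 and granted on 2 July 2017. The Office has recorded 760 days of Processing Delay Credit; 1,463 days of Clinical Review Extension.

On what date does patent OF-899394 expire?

(a) grant + 16 years → 2 July 2033.
(b) filing + 24 years → 2 November 2036.
Later of the two: 2 November 2036.
Processing Delay Credit: +760 days → 2 December 2038.
Clinical Review Extension: +1463 days → 4 December 2042.

2042-12-04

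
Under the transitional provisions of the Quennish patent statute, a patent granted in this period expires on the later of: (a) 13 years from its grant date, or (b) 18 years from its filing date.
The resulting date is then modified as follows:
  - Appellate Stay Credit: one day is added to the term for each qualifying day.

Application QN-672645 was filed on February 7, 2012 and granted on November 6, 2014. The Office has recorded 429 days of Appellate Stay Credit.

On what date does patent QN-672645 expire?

(a) grant + 13 years → 6 November 2027.
(b) filing + 18 years → 7 February 2030.
Later of the two: 7 February 2030.
Appellate Stay Credit: +429 days → 12 April 2031.

2031-04-12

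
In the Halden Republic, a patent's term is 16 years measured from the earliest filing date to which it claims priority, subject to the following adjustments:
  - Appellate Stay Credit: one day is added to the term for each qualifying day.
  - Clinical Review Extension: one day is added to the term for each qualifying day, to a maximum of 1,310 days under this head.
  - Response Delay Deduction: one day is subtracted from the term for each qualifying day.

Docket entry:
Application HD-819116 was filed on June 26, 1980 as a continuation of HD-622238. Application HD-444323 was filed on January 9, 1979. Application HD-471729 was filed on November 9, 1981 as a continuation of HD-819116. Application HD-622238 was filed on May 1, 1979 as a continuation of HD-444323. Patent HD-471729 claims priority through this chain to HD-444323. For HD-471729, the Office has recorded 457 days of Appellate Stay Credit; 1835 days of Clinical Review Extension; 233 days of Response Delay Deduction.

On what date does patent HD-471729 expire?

March 23, 1999

Earliest priority filing: 9 January 1979.
Base term: 9 January 1979 + 16 years → 9 January 1995.
Appellate Stay Credit: +457 days → 10 April 1996.
Clinical Review Extension: 1835 days claimed exceeds the 1310-day cap, so +1310 days → 11 November 1999.
Response Delay Deduction: −233 days → 23 March 1999.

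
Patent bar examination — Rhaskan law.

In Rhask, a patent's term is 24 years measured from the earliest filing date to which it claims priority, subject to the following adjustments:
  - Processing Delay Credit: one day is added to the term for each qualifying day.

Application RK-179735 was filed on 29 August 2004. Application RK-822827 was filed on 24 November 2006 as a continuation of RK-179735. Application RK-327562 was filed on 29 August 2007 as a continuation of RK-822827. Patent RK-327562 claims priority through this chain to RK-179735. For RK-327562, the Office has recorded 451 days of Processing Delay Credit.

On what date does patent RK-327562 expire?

2029-11-23

Earliest priority filing: 29 August 2004.
Base term: 29 August 2004 + 24 years → 29 August 2028.
Processing Delay Credit: +451 days → 23 November 2029.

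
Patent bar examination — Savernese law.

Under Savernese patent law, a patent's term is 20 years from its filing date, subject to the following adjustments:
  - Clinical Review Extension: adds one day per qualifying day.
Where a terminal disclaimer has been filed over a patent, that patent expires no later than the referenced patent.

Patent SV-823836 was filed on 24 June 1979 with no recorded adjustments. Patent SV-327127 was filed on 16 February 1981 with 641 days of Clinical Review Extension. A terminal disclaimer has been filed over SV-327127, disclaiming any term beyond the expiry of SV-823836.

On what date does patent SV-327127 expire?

1999-06-24

Natural term of SV-327127:
  Base: filing + 20 years → 16 February 2001.
  Clinical Review Extension: +641 days → 19 November 2002.
Expiry of referenced patent SV-823836:
  Base: filing + 20 years → 24 June 1999.
Terminal disclaimer: SV-327127 expires on the earlier of 19 November 2002 and 24 June 1999.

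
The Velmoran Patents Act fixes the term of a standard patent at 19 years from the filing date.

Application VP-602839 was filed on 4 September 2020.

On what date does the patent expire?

2039-09-04

Filing date + 19 years → 4 September 2039.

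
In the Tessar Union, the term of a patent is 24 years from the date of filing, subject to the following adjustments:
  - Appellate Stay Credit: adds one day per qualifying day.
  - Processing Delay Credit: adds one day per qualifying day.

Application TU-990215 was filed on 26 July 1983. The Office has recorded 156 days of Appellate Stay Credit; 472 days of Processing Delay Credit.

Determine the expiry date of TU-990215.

Base term: filing date + 24 years → 26 July 2007.
Appellate Stay Credit: +156 days → 29 December 2007.
Processing Delay Credit: +472 days → 14 April 2009.

April 14, 2009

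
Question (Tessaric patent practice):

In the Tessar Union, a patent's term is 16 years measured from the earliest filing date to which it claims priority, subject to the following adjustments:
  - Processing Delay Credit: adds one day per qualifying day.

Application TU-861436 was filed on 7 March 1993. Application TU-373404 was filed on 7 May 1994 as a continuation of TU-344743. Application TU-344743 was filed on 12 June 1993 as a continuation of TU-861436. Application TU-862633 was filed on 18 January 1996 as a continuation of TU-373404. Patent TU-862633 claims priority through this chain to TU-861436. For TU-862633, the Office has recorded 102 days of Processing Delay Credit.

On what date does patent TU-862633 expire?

Earliest priority filing: 7 March 1993.
Base term: 7 March 1993 + 16 years → 7 March 2009.
Processing Delay Credit: +102 days → 17 June 2009.

June 17, 2009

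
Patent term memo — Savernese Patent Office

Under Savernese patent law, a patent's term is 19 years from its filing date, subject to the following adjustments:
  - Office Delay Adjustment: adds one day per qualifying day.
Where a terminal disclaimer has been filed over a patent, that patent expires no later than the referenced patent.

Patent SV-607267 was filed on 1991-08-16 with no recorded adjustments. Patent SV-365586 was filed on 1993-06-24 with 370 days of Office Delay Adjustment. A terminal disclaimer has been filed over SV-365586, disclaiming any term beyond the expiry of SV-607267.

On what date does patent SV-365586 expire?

August 16, 2010

Natural term of SV-365586:
  Base: filing + 19 years → 24 June 2012.
  Office Delay Adjustment: +370 days → 29 June 2013.
Expiry of referenced patent SV-607267:
  Base: filing + 19 years → 16 August 2010.
Terminal disclaimer: SV-365586 expires on the earlier of 29 June 2013 and 16 August 2010.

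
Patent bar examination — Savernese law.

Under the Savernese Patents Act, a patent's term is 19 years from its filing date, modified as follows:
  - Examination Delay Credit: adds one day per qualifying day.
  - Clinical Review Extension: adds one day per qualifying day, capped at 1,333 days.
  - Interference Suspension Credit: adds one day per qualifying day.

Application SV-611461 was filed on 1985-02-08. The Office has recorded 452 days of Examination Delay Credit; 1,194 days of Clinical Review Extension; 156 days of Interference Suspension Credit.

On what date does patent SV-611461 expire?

Base term: filing date + 19 years → 8 February 2004.
Examination Delay Credit: +452 days → 5 May 2005.
Clinical Review Extension: 1194 days (within the 1333-day cap) → +1194 days → 11 August 2008.
Interference Suspension Credit: +156 days → 14 January 2009.

2009-01-14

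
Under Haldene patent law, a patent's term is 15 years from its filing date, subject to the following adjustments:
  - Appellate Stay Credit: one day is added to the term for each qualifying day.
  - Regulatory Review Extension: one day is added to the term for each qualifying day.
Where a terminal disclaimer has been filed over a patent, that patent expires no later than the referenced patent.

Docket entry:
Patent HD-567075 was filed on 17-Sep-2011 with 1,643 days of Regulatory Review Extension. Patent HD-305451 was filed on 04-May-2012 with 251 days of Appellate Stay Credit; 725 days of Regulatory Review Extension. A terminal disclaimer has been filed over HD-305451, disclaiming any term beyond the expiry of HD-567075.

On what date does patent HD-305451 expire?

January 4, 2030

Natural term of HD-305451:
  Base: filing + 15 years → 4 May 2027.
  Appellate Stay Credit: +251 days → 10 January 2028.
  Regulatory Review Extension: +725 days → 4 January 2030.
Expiry of referenced patent HD-567075:
  Base: filing + 15 years → 17 September 2026.
  Regulatory Review Extension: +1643 days → 18 March 2031.
Terminal disclaimer: HD-305451 expires on the earlier of 4 January 2030 and 18 March 2031.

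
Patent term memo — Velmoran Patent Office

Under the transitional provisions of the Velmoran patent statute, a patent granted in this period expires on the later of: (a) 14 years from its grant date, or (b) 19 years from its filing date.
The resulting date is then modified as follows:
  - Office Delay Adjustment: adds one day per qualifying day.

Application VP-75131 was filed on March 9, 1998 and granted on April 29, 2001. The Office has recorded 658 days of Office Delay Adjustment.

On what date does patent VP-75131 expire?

(a) grant + 14 years → 29 April 2015.
(b) filing + 19 years → 9 March 2017.
Later of the two: 9 March 2017.
Office Delay Adjustment: +658 days → 27 December 2018.

2018-12-27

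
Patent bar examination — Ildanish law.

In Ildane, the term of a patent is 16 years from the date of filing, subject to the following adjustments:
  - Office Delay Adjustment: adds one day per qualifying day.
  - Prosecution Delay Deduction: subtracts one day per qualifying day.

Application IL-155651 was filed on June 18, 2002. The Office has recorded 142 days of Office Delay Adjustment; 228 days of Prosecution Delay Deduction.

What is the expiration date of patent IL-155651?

2018-03-24

Base term: filing date + 16 years → 18 June 2018.
Office Delay Adjustment: +142 days → 7 November 2018.
Prosecution Delay Deduction: −228 days → 24 March 2018.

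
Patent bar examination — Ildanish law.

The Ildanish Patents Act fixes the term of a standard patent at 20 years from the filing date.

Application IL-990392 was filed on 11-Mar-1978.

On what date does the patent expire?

1998-03-11

Filing date + 20 years → 11 March 1998.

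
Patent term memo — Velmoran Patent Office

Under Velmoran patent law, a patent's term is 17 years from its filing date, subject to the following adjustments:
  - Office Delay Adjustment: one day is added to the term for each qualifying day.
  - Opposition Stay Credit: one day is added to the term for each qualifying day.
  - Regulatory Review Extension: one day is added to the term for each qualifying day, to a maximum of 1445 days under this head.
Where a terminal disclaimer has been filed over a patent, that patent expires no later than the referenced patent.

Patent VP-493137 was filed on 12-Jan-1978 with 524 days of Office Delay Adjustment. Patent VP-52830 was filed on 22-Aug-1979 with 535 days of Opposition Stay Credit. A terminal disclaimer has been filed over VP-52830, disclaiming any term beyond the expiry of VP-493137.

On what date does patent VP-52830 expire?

Natural term of VP-52830:
  Base: filing + 17 years → 22 August 1996.
  Opposition Stay Credit: +535 days → 8 February 1998.
Expiry of referenced patent VP-493137:
  Base: filing + 17 years → 12 January 1995.
  Office Delay Adjustment: +524 days → 19 June 1996.
Terminal disclaimer: VP-52830 expires on the earlier of 8 February 1998 and 19 June 1996.

1996-06-19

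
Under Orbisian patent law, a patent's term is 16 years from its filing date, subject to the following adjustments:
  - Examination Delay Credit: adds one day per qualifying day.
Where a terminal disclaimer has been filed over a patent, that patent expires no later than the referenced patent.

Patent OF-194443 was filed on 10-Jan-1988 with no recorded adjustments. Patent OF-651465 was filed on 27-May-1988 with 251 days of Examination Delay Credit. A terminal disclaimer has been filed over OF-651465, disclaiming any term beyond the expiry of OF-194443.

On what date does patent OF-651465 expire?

Natural term of OF-651465:
  Base: filing + 16 years → 27 May 2004.
  Examination Delay Credit: +251 days → 2 February 2005.
Expiry of referenced patent OF-194443:
  Base: filing + 16 years → 10 January 2004.
Terminal disclaimer: OF-651465 expires on the earlier of 2 February 2005 and 10 January 2004.

January 10, 2004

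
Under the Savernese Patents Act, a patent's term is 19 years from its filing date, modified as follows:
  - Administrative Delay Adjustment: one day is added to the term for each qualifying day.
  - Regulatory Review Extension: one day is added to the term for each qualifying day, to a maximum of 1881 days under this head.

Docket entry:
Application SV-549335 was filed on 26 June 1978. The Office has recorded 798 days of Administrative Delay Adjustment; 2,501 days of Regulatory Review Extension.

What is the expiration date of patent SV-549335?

Base term: filing date + 19 years → 26 June 1997.
Administrative Delay Adjustment: +798 days → 2 September 1999.
Regulatory Review Extension: 2501 days claimed exceeds the 1881-day cap, so +1881 days → 26 October 2004.

October 26, 2004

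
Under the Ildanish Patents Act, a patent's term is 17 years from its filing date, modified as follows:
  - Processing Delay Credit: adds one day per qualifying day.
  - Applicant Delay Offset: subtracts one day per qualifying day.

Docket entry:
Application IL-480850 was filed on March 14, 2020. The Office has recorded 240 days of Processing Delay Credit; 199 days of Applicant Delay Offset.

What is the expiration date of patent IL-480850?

April 24, 2037

Base term: filing date + 17 years → 14 March 2037.
Processing Delay Credit: +240 days → 9 November 2037.
Applicant Delay Offset: −199 days → 24 April 2037.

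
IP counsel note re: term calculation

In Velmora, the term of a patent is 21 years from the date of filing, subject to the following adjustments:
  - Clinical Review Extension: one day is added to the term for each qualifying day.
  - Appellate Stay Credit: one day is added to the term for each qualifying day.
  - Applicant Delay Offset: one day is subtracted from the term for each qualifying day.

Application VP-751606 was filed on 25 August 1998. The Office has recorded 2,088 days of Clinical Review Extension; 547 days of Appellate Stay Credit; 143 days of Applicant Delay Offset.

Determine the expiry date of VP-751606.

Base term: filing date + 21 years → 25 August 2019.
Clinical Review Extension: +2088 days → 13 May 2025.
Appellate Stay Credit: +547 days → 11 November 2026.
Applicant Delay Offset: −143 days → 21 June 2026.

2026-06-21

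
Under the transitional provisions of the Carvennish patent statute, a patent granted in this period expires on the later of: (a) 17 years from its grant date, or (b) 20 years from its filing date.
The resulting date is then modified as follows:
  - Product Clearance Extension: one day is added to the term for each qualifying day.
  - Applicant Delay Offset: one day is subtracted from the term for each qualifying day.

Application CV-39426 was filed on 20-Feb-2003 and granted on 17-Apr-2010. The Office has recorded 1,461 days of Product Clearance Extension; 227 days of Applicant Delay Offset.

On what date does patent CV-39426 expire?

(a) grant + 17 years → 17 April 2027.
(b) filing + 20 years → 20 February 2023.
Later of the two: 17 April 2027.
Product Clearance Extension: +1461 days → 17 April 2031.
Applicant Delay Offset: −227 days → 2 September 2030.

September 2, 2030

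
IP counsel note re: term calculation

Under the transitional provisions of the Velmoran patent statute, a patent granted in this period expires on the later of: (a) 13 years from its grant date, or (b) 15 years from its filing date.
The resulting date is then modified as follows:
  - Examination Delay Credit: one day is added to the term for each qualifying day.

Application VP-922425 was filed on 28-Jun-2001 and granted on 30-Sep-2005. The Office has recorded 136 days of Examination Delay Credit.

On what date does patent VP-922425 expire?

(a) grant + 13 years → 30 September 2018.
(b) filing + 15 years → 28 June 2016.
Later of the two: 30 September 2018.
Examination Delay Credit: +136 days → 13 February 2019.

February 13, 2019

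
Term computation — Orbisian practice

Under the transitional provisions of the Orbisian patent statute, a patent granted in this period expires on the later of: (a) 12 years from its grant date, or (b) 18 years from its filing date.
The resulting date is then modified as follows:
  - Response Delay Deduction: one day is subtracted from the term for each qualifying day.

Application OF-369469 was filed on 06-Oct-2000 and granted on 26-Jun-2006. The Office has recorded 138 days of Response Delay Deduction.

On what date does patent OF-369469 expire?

(a) grant + 12 years → 26 June 2018.
(b) filing + 18 years → 6 October 2018.
Later of the two: 6 October 2018.
Response Delay Deduction: −138 days → 21 May 2018.

May 21, 2018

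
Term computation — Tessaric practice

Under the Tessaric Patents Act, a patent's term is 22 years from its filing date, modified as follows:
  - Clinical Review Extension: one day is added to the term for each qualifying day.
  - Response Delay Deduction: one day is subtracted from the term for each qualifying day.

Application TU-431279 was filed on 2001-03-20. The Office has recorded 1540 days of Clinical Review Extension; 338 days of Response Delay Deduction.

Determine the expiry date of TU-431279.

Base term: filing date + 22 years → 20 March 2023.
Clinical Review Extension: +1540 days → 7 June 2027.
Response Delay Deduction: −338 days → 4 July 2026.

2026-07-04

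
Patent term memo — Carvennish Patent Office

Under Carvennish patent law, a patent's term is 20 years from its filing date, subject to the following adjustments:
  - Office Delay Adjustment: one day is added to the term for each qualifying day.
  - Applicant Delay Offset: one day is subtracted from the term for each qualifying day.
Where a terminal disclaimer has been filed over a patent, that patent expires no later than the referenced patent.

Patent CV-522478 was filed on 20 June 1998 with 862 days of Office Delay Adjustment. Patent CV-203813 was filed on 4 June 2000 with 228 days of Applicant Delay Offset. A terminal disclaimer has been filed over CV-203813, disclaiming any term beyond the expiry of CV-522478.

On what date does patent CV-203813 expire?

Natural term of CV-203813:
  Base: filing + 20 years → 4 June 2020.
  Applicant Delay Offset: −228 days → 20 October 2019.
Expiry of referenced patent CV-522478:
  Base: filing + 20 years → 20 June 2018.
  Office Delay Adjustment: +862 days → 29 October 2020.
Terminal disclaimer: CV-203813 expires on the earlier of 20 October 2019 and 29 October 2020.

October 20, 2019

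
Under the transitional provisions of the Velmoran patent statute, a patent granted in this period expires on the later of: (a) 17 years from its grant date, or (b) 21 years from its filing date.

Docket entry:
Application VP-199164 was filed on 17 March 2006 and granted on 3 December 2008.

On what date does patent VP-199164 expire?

(a) grant + 17 years → 3 December 2025.
(b) filing + 21 years → 17 March 2027.
Later of the two: 17 March 2027.

2027-03-17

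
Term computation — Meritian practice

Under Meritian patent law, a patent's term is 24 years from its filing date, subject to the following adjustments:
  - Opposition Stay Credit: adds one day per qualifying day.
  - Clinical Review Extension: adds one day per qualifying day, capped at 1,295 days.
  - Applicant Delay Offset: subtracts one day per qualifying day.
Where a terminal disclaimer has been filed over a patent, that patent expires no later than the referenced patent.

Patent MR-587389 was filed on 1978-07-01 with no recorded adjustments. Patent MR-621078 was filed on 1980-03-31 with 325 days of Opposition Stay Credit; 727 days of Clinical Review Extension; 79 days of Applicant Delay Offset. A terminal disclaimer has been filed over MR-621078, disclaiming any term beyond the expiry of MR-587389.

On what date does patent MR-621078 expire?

2002-07-01

Natural term of MR-621078:
  Base: filing + 24 years → 31 March 2004.
  Opposition Stay Credit: +325 days → 19 February 2005.
  Clinical Review Extension: 727 days (within the 1295-day cap) → +727 days → 16 February 2007.
  Applicant Delay Offset: −79 days → 29 November 2006.
Expiry of referenced patent MR-587389:
  Base: filing + 24 years → 1 July 2002.
Terminal disclaimer: MR-621078 expires on the earlier of 29 November 2006 and 1 July 2002.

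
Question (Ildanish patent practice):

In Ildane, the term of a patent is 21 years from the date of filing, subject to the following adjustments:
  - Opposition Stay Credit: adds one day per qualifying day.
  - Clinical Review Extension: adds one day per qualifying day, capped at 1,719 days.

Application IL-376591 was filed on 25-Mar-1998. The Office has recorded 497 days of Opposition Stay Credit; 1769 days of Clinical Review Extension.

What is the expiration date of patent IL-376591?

Base term: filing date + 21 years → 25 March 2019.
Opposition Stay Credit: +497 days → 3 August 2020.
Clinical Review Extension: 1769 days claimed exceeds the 1719-day cap, so +1719 days → 18 April 2025.

April 18, 2025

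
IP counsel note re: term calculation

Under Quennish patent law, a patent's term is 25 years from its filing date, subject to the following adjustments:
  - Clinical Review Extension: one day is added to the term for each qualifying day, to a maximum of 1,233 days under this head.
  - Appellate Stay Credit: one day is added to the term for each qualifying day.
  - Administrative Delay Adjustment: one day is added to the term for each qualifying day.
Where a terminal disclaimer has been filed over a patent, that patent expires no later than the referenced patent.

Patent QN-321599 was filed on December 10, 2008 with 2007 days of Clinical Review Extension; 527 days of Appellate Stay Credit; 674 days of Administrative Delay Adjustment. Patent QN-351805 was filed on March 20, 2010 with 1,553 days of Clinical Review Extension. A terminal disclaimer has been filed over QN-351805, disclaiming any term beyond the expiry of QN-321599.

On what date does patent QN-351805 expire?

2038-08-04

Natural term of QN-351805:
  Base: filing + 25 years → 20 March 2035.
  Clinical Review Extension: 1553 days claimed exceeds the 1233-day cap, so +1233 days → 4 August 2038.
Expiry of referenced patent QN-321599:
  Base: filing + 25 years → 10 December 2033.
  Clinical Review Extension: 2007 days claimed exceeds the 1233-day cap, so +1233 days → 26 April 2037.
  Appellate Stay Credit: +527 days → 5 October 2038.
  Administrative Delay Adjustment: +674 days → 9 August 2040.
Terminal disclaimer: QN-351805 expires on the earlier of 4 August 2038 and 9 August 2040.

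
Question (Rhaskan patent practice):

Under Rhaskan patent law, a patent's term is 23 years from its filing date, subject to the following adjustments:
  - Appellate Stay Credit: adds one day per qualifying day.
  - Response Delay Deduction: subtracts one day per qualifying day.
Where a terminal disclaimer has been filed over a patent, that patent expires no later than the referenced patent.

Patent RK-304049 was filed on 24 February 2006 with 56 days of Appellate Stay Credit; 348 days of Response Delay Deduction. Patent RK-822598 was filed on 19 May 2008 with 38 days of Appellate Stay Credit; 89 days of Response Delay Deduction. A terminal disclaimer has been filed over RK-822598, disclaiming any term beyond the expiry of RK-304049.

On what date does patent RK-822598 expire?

2028-05-08

Natural term of RK-822598:
  Base: filing + 23 years → 19 May 2031.
  Appellate Stay Credit: +38 days → 26 June 2031.
  Response Delay Deduction: −89 days → 29 March 2031.
Expiry of referenced patent RK-304049:
  Base: filing + 23 years → 24 February 2029.
  Appellate Stay Credit: +56 days → 21 April 2029.
  Response Delay Deduction: −348 days → 8 May 2028.
Terminal disclaimer: RK-822598 expires on the earlier of 29 March 2031 and 8 May 2028.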